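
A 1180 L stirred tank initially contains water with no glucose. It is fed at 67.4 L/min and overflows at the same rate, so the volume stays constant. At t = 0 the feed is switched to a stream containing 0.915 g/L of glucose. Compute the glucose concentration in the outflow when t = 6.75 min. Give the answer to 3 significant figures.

0.293 g/L

Transient balance on the dissolved component: V dC/dt = Q(C_in − C).
So dC/dt = (C_in − C)/τ with τ = V/Q = 1180/67.4 = 17.507 min.
This is linear first-order; C(t) = C_in + (C₀ − C_in) e^(−t/τ).
C(6.75) = 0.915 + (0 − 0.915)·e^(−6.75/17.507) = 0.915 + (-0.91500)·0.68008 = 0.29273 g/L.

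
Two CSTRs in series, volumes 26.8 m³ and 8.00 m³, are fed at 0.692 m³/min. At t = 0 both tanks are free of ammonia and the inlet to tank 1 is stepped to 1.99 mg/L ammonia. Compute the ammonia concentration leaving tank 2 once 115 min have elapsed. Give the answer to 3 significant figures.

1.84 mg/L

Time constants: τᵢ = Vᵢ/Q for each well-mixed tank.
τ₁ = 26.8/0.692 = 38.728 min; τ₂ = 8.00/0.692 = 11.561 min.
Solving the cascade with C₁(0)=C₂(0)=0 gives C₂(t) = C_in[1 − (τ₁ e^(−t/τ₁) − τ₂ e^(−t/τ₂))/(τ₁ − τ₂)].
At t = 115: e^(−t/τ₁) = 0.051334, e^(−t/τ₂) = 4.7847e-05.
C₂ = 1.99·[1 − (38.728·0.051334 − 11.561·4.7847e-05)/(27.168)] = 1.99·0.92684 = 1.8444 mg/L.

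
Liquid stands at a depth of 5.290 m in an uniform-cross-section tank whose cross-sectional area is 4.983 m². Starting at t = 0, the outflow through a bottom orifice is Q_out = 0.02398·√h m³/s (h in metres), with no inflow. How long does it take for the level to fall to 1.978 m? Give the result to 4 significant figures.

With no inflow, A dh/dt = −0.02398 √h.
This is separable: 2 d(√h)/dt = −0.02398/A, so √h = √h₀ − (0.02398/(2A)) t.
t = 2A(√h₀ − √h)/0.02398 = 2·4.983·(√5.290 − √1.978)/0.02398
  = 9.96600 × (2.30000 − 1.40641) / 0.02398 = 371.371 s.

371.4 s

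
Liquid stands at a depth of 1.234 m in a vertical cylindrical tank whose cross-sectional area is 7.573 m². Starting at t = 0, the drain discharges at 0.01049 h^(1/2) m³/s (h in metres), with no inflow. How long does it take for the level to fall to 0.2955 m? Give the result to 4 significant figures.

819.0 s

A dh/dt = −Q_out = −0.01049 √h.
∫ h^(−1/2) dh = −(0.01049/A) ∫ dt, giving 2√h = 2√h₀ − (0.01049/A) t.
t = 2A(√h₀ − √h)/0.01049 = 2·7.573·(√1.234 − √0.2955)/0.01049
  = 15.1460 × (1.11086 − 0.543599) / 0.01049 = 819.034 s.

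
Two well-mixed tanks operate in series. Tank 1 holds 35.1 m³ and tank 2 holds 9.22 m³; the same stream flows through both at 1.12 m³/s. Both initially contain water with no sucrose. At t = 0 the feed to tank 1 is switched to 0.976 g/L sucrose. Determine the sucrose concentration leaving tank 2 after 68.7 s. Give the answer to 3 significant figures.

Each tank obeys Vᵢ dCᵢ/dt = Q(Cᵢ₋₁ − Cᵢ), so τᵢ = Vᵢ/Q.
τ₁ = 35.1/1.12 = 31.339 s; τ₂ = 9.22/1.12 = 8.2321 s.
Solving the cascade with C₁(0)=C₂(0)=0 gives C₂(t) = C_in[1 − (τ₁ e^(−t/τ₁) − τ₂ e^(−t/τ₂))/(τ₁ − τ₂)].
At t = 68.7: e^(−t/τ₁) = 0.11168, e^(−t/τ₂) = 0.00023750.
C₂ = 0.976·[1 − (31.339·0.11168 − 8.2321·0.00023750)/(23.107)] = 0.976·0.84862 = 0.82825 g/L.

0.828 g/L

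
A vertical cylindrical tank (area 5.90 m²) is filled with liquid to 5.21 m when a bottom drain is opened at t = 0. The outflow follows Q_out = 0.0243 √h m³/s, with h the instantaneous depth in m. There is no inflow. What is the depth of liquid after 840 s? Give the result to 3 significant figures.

Accumulation of liquid (constant cross-section A): A dh/dt = −0.0243 √h.
∫ h^(−1/2) dh = −(0.0243/A) ∫ dt, giving 2√h = 2√h₀ − (0.0243/A) t.
√h = √5.21 − 0.0243·840/(2·5.90) = 2.2825 − 1.7298 = 0.55271.
h = 0.55271² = 0.30549 m.

0.305 m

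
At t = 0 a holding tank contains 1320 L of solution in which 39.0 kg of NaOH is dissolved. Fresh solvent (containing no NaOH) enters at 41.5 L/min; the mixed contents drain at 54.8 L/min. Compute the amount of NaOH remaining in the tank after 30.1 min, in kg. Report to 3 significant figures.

Let m(t) be the amount of NaOH. Volume: V(t) = V₀ + (Q_in − Q_out) t = 1320 − 13.300 t; V(30.1) = 919.67 L.
Solute balance: dm/dt = 0 − Q_out C = −Q_out m/V(t).
dm/m = −Q_out dt/(V₀ − 13.300 t); integrating gives ln(m/m₀) = −(Q_out/(Q_in−Q_out)) ln(V/V₀).
m = m₀ (V₀/V)^(Q_out/(Q_in−Q_out)) = 39.0 × (1320/919.67)^(-4.1203) = 8.7987 kg.

8.80 kg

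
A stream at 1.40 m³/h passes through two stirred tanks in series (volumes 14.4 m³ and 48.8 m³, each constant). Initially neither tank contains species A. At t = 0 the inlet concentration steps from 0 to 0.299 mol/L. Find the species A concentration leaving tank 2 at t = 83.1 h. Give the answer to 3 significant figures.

Species balance on tank i: dCᵢ/dt = (Cᵢ₋₁ − Cᵢ)/τᵢ with τᵢ = Vᵢ/Q.
τ₁ = 14.4/1.40 = 10.286 h; τ₂ = 48.8/1.40 = 34.857 h.
Solving the cascade with C₁(0)=C₂(0)=0 gives C₂(t) = C_in[1 − (τ₁ e^(−t/τ₁) − τ₂ e^(−t/τ₂))/(τ₁ − τ₂)].
At t = 83.1: e^(−t/τ₁) = 0.00030993, e^(−t/τ₂) = 0.092180.
C₂ = 0.299·[1 − (10.286·0.00030993 − 34.857·0.092180)/(-24.571)] = 0.299·0.86936 = 0.25994 mol/L.

0.260 mol/L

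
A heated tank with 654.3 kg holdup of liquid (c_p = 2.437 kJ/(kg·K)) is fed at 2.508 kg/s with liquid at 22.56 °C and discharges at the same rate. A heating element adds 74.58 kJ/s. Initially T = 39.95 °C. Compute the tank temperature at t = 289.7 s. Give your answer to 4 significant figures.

M c_p dT/dt = ṁ c_p (T_in − T) + Q̇.
τ = M/ṁ = 260.885 s; T_ss = T_in + Q̇/(ṁ c_p) = 22.56 + 74.58/(2.508·2.437) = 34.7622 °C.
Solution: T(t) = T_ss + (T₀ − T_ss) e^(−t/τ).
T(289.7) = 34.7622 + (5.18777)·e^(−289.7/260.885) = 34.7622 + (5.18777)·0.329411 = 36.4711 °C.

36.47 °C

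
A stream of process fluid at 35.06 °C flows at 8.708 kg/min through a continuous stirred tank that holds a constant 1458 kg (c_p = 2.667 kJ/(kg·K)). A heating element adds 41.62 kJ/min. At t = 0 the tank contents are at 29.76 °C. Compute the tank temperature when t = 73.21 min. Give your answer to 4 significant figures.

M c_p dT/dt = ṁ c_p (T_in − T) + Q̇.
τ = M/ṁ = 167.432 min; T_ss = T_in + Q̇/(ṁ c_p) = 35.06 + 41.62/(8.708·2.667) = 36.8521 °C.
T approaches T_ss exponentially: T(t) = T_ss + (T₀ − T_ss) e^(−t/τ).
T(73.21) = 36.8521 + (-7.09209)·e^(−73.21/167.432) = 36.8521 + (-7.09209)·0.645809 = 32.2720 °C.

32.27 °C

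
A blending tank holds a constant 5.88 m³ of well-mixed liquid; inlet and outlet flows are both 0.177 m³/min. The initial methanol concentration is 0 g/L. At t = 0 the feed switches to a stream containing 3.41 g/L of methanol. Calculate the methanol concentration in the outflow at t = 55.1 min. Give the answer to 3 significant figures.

2.76 g/L

Mass balance on the solute (V constant): V dC/dt = Q(C_in − C).
Time constant τ = V/Q = 5.88/0.177 = 33.220 min.
Solution: C(t) = C_in + (C₀ − C_in) e^(−t/τ).
C(55.1) = 3.41 + (0 − 3.41)·e^(−55.1/33.220) = 3.41 + (-3.4100)·0.19040 = 2.7607 g/L.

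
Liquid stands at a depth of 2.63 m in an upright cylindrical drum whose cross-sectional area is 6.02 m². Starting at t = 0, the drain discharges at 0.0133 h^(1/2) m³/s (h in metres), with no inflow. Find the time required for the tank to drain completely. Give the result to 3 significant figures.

Unsteady balance on liquid volume: A dh/dt = −0.0133 √h.
This is separable: 2 d(√h)/dt = −0.0133/A, so √h = √h₀ − (0.0133/(2A)) t.
Tank is empty when √h = 0: t_empty = 2A√h₀/0.0133.
t_empty = 2·6.02·√2.63/0.0133 = 12.040·1.6217/0.0133 = 1468.1 s.

1470 s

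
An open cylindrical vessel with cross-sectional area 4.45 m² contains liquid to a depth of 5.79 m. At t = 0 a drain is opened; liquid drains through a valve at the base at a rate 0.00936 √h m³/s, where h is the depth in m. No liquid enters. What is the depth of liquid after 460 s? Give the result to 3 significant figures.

Volume balance on the tank: A dh/dt = −0.00936 √h.
∫ h^(−1/2) dh = −(0.00936/A) ∫ dt, giving 2√h = 2√h₀ − (0.00936/A) t.
√h = √5.79 − 0.00936·460/(2·4.45) = 2.4062 − 0.48378 = 1.9225.
h = 1.9225² = 3.6959 m.

3.70 m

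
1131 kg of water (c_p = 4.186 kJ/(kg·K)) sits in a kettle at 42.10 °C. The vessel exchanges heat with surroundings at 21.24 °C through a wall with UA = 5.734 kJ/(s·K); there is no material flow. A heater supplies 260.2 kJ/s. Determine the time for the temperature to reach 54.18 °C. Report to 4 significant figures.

First-law balance (no shaft work): M c_p dT/dt = −UA(T − T_amb) + Q̇.
τ = M c_p/UA = 825.666 s; T_ss = T_amb + Q̇/UA = 21.24 + 260.2/5.734 = 66.6184 °C.
T(t) = T_ss + (T₀ − T_ss)e^(−t/τ); set T = 54.18:
t = −τ ln[(T − T_ss)/(T₀ − T_ss)] = −825.666 · ln(0.507310) = 560.324 s.

560.3 s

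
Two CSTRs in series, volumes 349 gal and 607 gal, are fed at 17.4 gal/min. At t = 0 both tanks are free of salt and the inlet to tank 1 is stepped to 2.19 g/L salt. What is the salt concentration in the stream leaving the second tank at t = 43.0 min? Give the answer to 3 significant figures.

1.04 g/L

Species balance on tank i: dCᵢ/dt = (Cᵢ₋₁ − Cᵢ)/τᵢ with τᵢ = Vᵢ/Q.
τ₁ = 349/17.4 = 20.057 min; τ₂ = 607/17.4 = 34.885 min.
Solving the cascade with C₁(0)=C₂(0)=0 gives C₂(t) = C_in[1 − (τ₁ e^(−t/τ₁) − τ₂ e^(−t/τ₂))/(τ₁ − τ₂)].
At t = 43.0: e^(−t/τ₁) = 0.11720, e^(−t/τ₂) = 0.29153.
C₂ = 2.19·[1 − (20.057·0.11720 − 34.885·0.29153)/(-14.828)] = 2.19·0.47266 = 1.0351 g/L.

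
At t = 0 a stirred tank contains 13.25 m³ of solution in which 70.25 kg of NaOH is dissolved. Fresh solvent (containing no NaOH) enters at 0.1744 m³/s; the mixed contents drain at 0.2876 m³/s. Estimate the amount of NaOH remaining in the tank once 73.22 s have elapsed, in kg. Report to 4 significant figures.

Let m(t) be the amount of NaOH. Volume: V(t) = V₀ + (Q_in − Q_out) t = 13.25 − 0.113200 t; V(73.22) = 4.96150 m³.
Solute balance: dm/dt = 0 − Q_out C = −Q_out m/V(t).
Separate: dm/m = −Q_out dt/V(t) ⇒ ln(m/m₀) = −(Q_out/(Q_in−Q_out)) ln(V/V₀).
m = m₀ (V₀/V)^(Q_out/(Q_in−Q_out)) = 70.25 × (13.25/4.96150)^(-2.54064) = 5.79166 kg.

5.792 kg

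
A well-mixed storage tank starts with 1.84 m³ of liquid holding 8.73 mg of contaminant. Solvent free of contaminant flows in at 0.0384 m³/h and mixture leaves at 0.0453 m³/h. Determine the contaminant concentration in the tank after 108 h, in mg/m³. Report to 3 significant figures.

0.264 mg/m³

Total volume: dV/dt = Q_in − Q_out = -0.0069000 m³/h, so V(t) = 1.84 − 0.0069000 t and V(108) = 1.0948 m³.
Solute balance: dm/dt = 0 − Q_out C = −Q_out m/V(t).
dm/m = −Q_out dt/(V₀ − 0.0069000 t); integrating gives ln(m/m₀) = −(Q_out/(Q_in−Q_out)) ln(V/V₀).
m = m₀ (V₀/V)^(Q_out/(Q_in−Q_out)) = 8.73 × (1.84/1.0948)^(-6.5652) = 0.28885 mg.
C = m/V = 0.28885/1.0948 = 0.26384 mg/m³.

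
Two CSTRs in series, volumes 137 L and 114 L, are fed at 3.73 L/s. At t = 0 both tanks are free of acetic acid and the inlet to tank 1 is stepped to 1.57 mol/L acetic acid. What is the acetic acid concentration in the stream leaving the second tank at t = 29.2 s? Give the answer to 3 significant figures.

0.340 mol/L

Species balance on tank i: dCᵢ/dt = (Cᵢ₋₁ − Cᵢ)/τᵢ with τᵢ = Vᵢ/Q.
τ₁ = 137/3.73 = 36.729 s; τ₂ = 114/3.73 = 30.563 s.
Solving the cascade with C₁(0)=C₂(0)=0 gives C₂(t) = C_in[1 − (τ₁ e^(−t/τ₁) − τ₂ e^(−t/τ₂))/(τ₁ − τ₂)].
At t = 29.2: e^(−t/τ₁) = 0.45158, e^(−t/τ₂) = 0.38466.
C₂ = 1.57·[1 − (36.729·0.45158 − 30.563·0.38466)/(6.1662)] = 1.57·0.21673 = 0.34026 mol/L.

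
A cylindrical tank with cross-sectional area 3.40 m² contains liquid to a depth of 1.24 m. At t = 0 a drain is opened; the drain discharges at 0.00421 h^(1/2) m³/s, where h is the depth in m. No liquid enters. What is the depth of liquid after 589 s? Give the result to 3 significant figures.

A dh/dt = −Q_out = −0.00421 √h.
Separate and integrate: 2(√h − √h₀) = −(0.00421/A) t.
√h = √1.24 − 0.00421·589/(2·3.40) = 1.1136 − 0.36466 = 0.74889.
h = 0.74889² = 0.56084 m.

0.561 m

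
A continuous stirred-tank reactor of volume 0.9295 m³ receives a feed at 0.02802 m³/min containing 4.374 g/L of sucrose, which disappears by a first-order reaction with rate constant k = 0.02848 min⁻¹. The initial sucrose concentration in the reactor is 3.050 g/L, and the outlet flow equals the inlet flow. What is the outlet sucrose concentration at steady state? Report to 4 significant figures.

Species balance: V dC/dt = Q C_in − Q C − k V C.
At steady state: 0 = Q C_in − (Q + kV) C_ss, so C_ss = Q C_in/(Q + kV).
C_ss = 0.02802·4.374/(0.02802 + 0.02848·0.9295) = 0.122559/0.0544922 = 2.24912 g/L.

2.249 g/L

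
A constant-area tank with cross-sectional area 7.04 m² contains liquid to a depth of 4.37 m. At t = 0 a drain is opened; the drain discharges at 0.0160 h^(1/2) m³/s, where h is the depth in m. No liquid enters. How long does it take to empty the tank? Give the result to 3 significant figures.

With no inflow, A dh/dt = −0.0160 √h.
This is separable: 2 d(√h)/dt = −0.0160/A, so √h = √h₀ − (0.0160/(2A)) t.
Set h = 0: 2√h₀ = (0.0160/A) t_empty ⇒ t_empty = 2A√h₀/0.0160.
t_empty = 2·7.04·√4.37/0.0160 = 14.080·2.0905/0.0160 = 1839.6 s.

1840 s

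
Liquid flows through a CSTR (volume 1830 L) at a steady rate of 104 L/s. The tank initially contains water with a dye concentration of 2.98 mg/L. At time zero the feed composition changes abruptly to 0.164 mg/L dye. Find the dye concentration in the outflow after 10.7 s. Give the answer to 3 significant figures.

1.70 mg/L

Mass balance on the solute (V constant): V dC/dt = Q(C_in − C).
Time constant τ = V/Q = 1830/104 = 17.596 s.
Integrating: C(t) = C_in + (C₀ − C_in) e^(−t/τ).
C(10.7) = 0.164 + (2.98 − 0.164)·e^(−10.7/17.596) = 0.164 + (2.8160)·0.54439 = 1.6970 mg/L.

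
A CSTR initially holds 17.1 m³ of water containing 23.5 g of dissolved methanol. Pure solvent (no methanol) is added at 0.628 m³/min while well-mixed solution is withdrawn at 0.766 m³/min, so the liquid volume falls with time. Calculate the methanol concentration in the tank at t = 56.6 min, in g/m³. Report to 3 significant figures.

Total volume: dV/dt = Q_in − Q_out = -0.13800 m³/min, so V(t) = 17.1 − 0.13800 t and V(56.6) = 9.2892 m³.
Solute balance: dm/dt = 0 − Q_out C = −Q_out m/V(t).
Separate: dm/m = −Q_out dt/V(t) ⇒ ln(m/m₀) = −(Q_out/(Q_in−Q_out)) ln(V/V₀).
m = m₀ (V₀/V)^(Q_out/(Q_in−Q_out)) = 23.5 × (17.1/9.2892)^(-5.5507) = 0.79438 g.
C = m/V = 0.79438/9.2892 = 0.085516 g/m³.

0.0855 g/m³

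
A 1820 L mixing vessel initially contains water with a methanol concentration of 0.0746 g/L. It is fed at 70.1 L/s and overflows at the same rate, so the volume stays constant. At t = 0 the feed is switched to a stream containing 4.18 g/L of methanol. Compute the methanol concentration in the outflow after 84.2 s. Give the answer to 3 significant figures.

Transient balance on the dissolved component: V dC/dt = Q(C_in − C).
So dC/dt = (C_in − C)/τ with τ = V/Q = 1820/70.1 = 25.963 s.
This is linear first-order; C(t) = C_in + (C₀ − C_in) e^(−t/τ).
C(84.2) = 4.18 + (0.0746 − 4.18)·e^(−84.2/25.963) = 4.18 + (-4.1054)·0.039043 = 4.0197 g/L.

4.02 g/L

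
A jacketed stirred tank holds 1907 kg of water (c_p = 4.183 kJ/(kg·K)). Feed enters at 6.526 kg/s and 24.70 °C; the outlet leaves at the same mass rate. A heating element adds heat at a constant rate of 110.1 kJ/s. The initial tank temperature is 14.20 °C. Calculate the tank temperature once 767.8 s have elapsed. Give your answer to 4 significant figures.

27.68 °C

M c_p dT/dt = ṁ c_p (T_in − T) + Q̇.
τ = M/ṁ = 292.216 s; T_ss = T_in + Q̇/(ṁ c_p) = 24.70 + 110.1/(6.526·4.183) = 28.7332 °C.
This is linear first-order; T(t) = T_ss + (T₀ − T_ss) e^(−t/τ).
T(767.8) = 28.7332 + (-14.5332)·e^(−767.8/292.216) = 28.7332 + (-14.5332)·0.0722581 = 27.6831 °C.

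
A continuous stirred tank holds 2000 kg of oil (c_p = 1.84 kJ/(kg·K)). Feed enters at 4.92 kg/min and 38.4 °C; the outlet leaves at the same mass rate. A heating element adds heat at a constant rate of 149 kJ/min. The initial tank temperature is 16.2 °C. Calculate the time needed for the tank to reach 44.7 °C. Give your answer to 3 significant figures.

543 min

M c_p dT/dt = ṁ c_p (T_in − T) + Q̇.
τ = M/ṁ = 406.50 min; T_ss = T_in + Q̇/(ṁ c_p) = 54.859 °C.
T(t) = T_ss + (T₀ − T_ss) e^(−t/τ). Set T = 44.7:
e^(−t/τ) = (44.7 − 54.859)/(16.2 − 54.859) = 0.26278
t = −406.50 · ln(0.26278) = 543.26 min.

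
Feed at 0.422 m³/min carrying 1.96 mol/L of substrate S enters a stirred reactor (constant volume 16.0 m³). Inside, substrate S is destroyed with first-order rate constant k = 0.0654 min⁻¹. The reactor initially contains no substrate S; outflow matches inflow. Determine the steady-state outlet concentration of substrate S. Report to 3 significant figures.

V dC/dt = Q(C_in − C) − k V C.
At steady state: 0 = Q C_in − (Q + kV) C_ss, so C_ss = Q C_in/(Q + kV).
C_ss = 0.422·1.96/(0.422 + 0.0654·16.0) = 0.82712/1.4684 = 0.56328 mol/L.

0.563 mol/L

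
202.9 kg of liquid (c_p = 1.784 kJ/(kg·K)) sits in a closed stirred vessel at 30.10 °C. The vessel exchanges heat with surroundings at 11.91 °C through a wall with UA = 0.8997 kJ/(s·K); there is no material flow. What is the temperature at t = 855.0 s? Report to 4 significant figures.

Energy balance: M c_p dT/dt = −UA(T − T_amb).
dT/dt = (T_ss − T)/τ with T_ss = T_amb = 11.9100 °C, τ = M c_p/UA = 202.9·1.784/0.8997 = 402.327 s.
Integrating: T(t) = T_ss + (T₀ − T_ss) e^(−t/τ).
T(855.0) = 11.9100 + (18.1900)·0.119417 = 14.0822 °C.

14.08 °C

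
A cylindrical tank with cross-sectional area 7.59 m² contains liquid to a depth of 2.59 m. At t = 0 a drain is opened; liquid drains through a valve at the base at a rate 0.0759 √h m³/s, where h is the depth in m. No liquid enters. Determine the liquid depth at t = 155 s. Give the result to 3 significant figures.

A dh/dt = −Q_out = −0.0759 √h.
∫ h^(−1/2) dh = −(0.0759/A) ∫ dt, giving 2√h = 2√h₀ − (0.0759/A) t.
√h = √2.59 − 0.0759·155/(2·7.59) = 1.6093 − 0.77500 = 0.83435.
h = 0.83435² = 0.69614 m.

0.696 m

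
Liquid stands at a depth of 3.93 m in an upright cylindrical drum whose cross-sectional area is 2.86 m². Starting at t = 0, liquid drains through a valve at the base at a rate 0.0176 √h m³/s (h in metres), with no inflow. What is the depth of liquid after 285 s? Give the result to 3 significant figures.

1.22 m

A dh/dt = −Q_out = −0.0176 √h.
∫ h^(−1/2) dh = −(0.0176/A) ∫ dt, giving 2√h = 2√h₀ − (0.0176/A) t.
√h = √3.93 − 0.0176·285/(2·2.86) = 1.9824 − 0.87692 = 1.1055.
h = 1.1055² = 1.2221 m.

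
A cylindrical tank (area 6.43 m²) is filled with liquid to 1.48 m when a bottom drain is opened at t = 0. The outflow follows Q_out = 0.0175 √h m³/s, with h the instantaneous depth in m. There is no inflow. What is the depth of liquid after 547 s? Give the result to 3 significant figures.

0.223 m

A dh/dt = −Q_out = −0.0175 √h.
Separate and integrate: 2(√h − √h₀) = −(0.0175/A) t.
√h = √1.48 − 0.0175·547/(2·6.43) = 1.2166 − 0.74436 = 0.47219.
h = 0.47219² = 0.22296 m.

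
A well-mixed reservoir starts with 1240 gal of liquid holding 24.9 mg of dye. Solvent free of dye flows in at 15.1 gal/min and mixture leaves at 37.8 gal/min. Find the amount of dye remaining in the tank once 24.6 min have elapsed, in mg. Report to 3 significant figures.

Total volume: dV/dt = Q_in − Q_out = -22.700 gal/min, so V(t) = 1240 − 22.700 t and V(24.6) = 681.58 gal.
Solute balance: dm/dt = 0 − Q_out C = −Q_out m/V(t).
Separate: dm/m = −Q_out dt/V(t) ⇒ ln(m/m₀) = −(Q_out/(Q_in−Q_out)) ln(V/V₀).
m = m₀ (V₀/V)^(Q_out/(Q_in−Q_out)) = 24.9 × (1240/681.58)^(-1.6652) = 9.1919 mg.

9.19 mg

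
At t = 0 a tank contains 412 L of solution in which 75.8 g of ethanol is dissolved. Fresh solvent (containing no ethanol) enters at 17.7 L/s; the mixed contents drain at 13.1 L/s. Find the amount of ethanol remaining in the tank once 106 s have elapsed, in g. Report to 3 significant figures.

Total volume: dV/dt = Q_in − Q_out = 4.6000 L/s, so V(t) = 412 + 4.6000 t and V(106) = 899.60 L.
Solute balance: dm/dt = 0 − Q_out C = −Q_out m/V(t).
Separate: dm/m = −Q_out dt/V(t) ⇒ ln(m/m₀) = −(Q_out/(Q_in−Q_out)) ln(V/V₀).
m = m₀ (V₀/V)^(Q_out/(Q_in−Q_out)) = 75.8 × (412/899.60)^(2.8478) = 8.2002 g.

8.20 g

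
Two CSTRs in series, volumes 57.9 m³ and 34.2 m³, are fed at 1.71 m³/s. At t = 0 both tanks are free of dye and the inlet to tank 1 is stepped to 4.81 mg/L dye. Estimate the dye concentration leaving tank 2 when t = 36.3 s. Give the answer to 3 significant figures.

Each tank obeys Vᵢ dCᵢ/dt = Q(Cᵢ₋₁ − Cᵢ), so τᵢ = Vᵢ/Q.
τ₁ = 57.9/1.71 = 33.860 s; τ₂ = 34.2/1.71 = 20.000 s.
Tank 1: C₁ = C_in(1 − e^(−t/τ₁)). Tank 2 (τ₁ ≠ τ₂): C₂ = C_in[1 − (τ₁ e^(−t/τ₁) − τ₂ e^(−t/τ₂))/(τ₁ − τ₂)].
At t = 36.3: e^(−t/τ₁) = 0.34230, e^(−t/τ₂) = 0.16284.
C₂ = 4.81·[1 − (33.860·0.34230 − 20.000·0.16284)/(13.860)] = 4.81·0.39873 = 1.9179 mg/L.

1.92 mg/L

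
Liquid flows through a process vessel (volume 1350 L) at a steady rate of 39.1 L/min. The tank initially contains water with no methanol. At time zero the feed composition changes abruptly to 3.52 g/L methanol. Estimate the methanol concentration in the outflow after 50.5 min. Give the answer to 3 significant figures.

2.70 g/L

Accumulation = in − out for the solute gives V dC/dt = Q(C_in − C).
Rewrite as dC/dt + C/τ = C_in/τ, τ = V/Q = 34.527 min.
This is linear first-order; C(t) = C_in + (C₀ − C_in) e^(−t/τ).
C(50.5) = 3.52 + (0 − 3.52)·e^(−50.5/34.527) = 3.52 + (-3.5200)·0.23163 = 2.7047 g/L.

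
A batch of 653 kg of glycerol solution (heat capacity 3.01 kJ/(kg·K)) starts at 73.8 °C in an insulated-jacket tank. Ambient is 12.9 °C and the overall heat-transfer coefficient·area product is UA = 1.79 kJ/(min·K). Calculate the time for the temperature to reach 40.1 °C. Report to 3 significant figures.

M c_p dT/dt = −UA(T − T_amb).
τ = M c_p/UA = 1098.1 min; T_ss = T_amb = 12.900 °C.
T(t) = T_ss + (T₀ − T_ss)e^(−t/τ); set T = 40.1:
t = −τ ln[(T − T_ss)/(T₀ − T_ss)] = −1098.1 · ln(0.44663) = 885.06 min.

885 min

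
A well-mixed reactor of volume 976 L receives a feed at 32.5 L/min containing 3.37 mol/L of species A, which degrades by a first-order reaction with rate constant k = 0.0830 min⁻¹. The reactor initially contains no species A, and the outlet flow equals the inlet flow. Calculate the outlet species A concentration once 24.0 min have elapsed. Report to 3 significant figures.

0.906 mol/L

Species balance: V dC/dt = Q C_in − Q C − k V C.
This is linear with rate a = Q/V + k = 0.11630 min⁻¹.
C_ss = Q C_in/(Q + kV) = 0.96491 mol/L; C(t) = C_ss + (C₀ − C_ss) e^(−a t).
C(24.0) = 0.96491 + (-0.96491)·e^(−0.11630·24.0) = 0.96491 + (-0.96491)·0.061349 = 0.90571 mol/L.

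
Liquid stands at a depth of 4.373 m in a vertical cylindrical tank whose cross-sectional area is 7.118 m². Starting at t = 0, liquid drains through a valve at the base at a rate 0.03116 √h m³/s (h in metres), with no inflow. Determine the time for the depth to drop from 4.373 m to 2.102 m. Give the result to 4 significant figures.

293.0 s

Mass balance (ρ constant): A dh/dt = −0.03116 √h.
∫ h^(−1/2) dh = −(0.03116/A) ∫ dt, giving 2√h = 2√h₀ − (0.03116/A) t.
t = 2A(√h₀ − √h)/0.03116 = 2·7.118·(√4.373 − √2.102)/0.03116
  = 14.2360 × (2.09117 − 1.44983) / 0.03116 = 293.010 s.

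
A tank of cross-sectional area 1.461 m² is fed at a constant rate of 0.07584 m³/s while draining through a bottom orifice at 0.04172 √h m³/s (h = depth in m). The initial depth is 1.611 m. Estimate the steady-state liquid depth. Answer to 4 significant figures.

A dh/dt = Q_in − 0.04172 √h. Steady state requires inflow = outflow:
Q_in = 0.04172 √h_ss ⇒ √h_ss = 0.07584/0.04172 = 1.81783.
h_ss = 1.81783² = 3.30452 m. (Since h₀ = 1.611 m < h_ss, the level will rise toward this value.)

3.305 m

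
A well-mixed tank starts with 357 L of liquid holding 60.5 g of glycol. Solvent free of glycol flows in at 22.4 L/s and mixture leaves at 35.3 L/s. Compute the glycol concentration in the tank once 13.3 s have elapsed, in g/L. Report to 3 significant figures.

0.0543 g/L

Total volume: dV/dt = Q_in − Q_out = -12.900 L/s, so V(t) = 357 − 12.900 t and V(13.3) = 185.43 L.
No glycol enters, so dm/dt = −Q_out · (m/V).
dm/m = −Q_out dt/(V₀ − 12.900 t); integrating gives ln(m/m₀) = −(Q_out/(Q_in−Q_out)) ln(V/V₀).
m = m₀ (V₀/V)^(Q_out/(Q_in−Q_out)) = 60.5 × (357/185.43)^(-2.7364) = 10.076 g.
C = m/V = 10.076/185.43 = 0.054337 g/L.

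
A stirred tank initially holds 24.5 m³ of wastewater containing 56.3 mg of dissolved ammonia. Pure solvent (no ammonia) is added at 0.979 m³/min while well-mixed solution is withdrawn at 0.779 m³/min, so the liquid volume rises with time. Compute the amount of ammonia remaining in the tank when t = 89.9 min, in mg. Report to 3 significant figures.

6.60 mg

Let m(t) be the amount of ammonia. Volume: V(t) = V₀ + (Q_in − Q_out) t = 24.5 + 0.20000 t; V(89.9) = 42.480 m³.
Species balance (pure solvent in): dm/dt = −Q_out · m/V(t).
dm/m = −Q_out dt/(V₀ + 0.20000 t); integrating gives ln(m/m₀) = −(Q_out/(Q_in−Q_out)) ln(V/V₀).
m = m₀ (V₀/V)^(Q_out/(Q_in−Q_out)) = 56.3 × (24.5/42.480)^(3.8950) = 6.5998 mg.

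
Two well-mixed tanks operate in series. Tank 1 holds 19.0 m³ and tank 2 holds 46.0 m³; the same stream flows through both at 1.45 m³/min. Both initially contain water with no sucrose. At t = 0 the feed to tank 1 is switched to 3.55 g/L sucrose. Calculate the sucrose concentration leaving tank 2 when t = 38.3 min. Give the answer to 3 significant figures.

1.88 g/L

Each tank obeys Vᵢ dCᵢ/dt = Q(Cᵢ₋₁ − Cᵢ), so τᵢ = Vᵢ/Q.
τ₁ = 19.0/1.45 = 13.103 min; τ₂ = 46.0/1.45 = 31.724 min.
Tank 1: C₁ = C_in(1 − e^(−t/τ₁)). Tank 2 (τ₁ ≠ τ₂): C₂ = C_in[1 − (τ₁ e^(−t/τ₁) − τ₂ e^(−t/τ₂))/(τ₁ − τ₂)].
At t = 38.3: e^(−t/τ₁) = 0.053778, e^(−t/τ₂) = 0.29901.
C₂ = 3.55·[1 − (13.103·0.053778 − 31.724·0.29901)/(-18.621)] = 3.55·0.52842 = 1.8759 g/L.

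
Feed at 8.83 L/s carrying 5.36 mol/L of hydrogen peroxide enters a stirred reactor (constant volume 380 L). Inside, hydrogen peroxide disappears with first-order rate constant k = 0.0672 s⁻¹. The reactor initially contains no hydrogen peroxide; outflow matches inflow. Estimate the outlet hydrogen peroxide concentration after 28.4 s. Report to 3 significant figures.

Accumulation = in − out − consumed: V dC/dt = Q C_in − Q C − k V C.
dC/dt = (Q/V) C_in − (Q/V + k) C; effective rate a = Q/V + k = 0.023237 + 0.0672 = 0.090437 s⁻¹.
C_ss = Q C_in/(Q + kV) = 1.3772 mol/L; C(t) = C_ss + (C₀ − C_ss) e^(−a t).
C(28.4) = 1.3772 + (-1.3772)·e^(−0.090437·28.4) = 1.3772 + (-1.3772)·0.076658 = 1.2716 mol/L.

1.27 mol/L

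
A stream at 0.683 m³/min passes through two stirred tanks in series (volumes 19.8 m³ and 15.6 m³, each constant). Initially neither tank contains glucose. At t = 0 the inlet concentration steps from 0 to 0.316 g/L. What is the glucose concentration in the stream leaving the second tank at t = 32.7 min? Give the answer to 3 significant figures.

0.114 g/L

Species balance on tank i: dCᵢ/dt = (Cᵢ₋₁ − Cᵢ)/τᵢ with τᵢ = Vᵢ/Q.
τ₁ = 19.8/0.683 = 28.990 min; τ₂ = 15.6/0.683 = 22.840 min.
Tank 1: C₁ = C_in(1 − e^(−t/τ₁)). Tank 2 (τ₁ ≠ τ₂): C₂ = C_in[1 − (τ₁ e^(−t/τ₁) − τ₂ e^(−t/τ₂))/(τ₁ − τ₂)].
At t = 32.7: e^(−t/τ₁) = 0.32368, e^(−t/τ₂) = 0.23891.
C₂ = 0.316·[1 − (28.990·0.32368 − 22.840·0.23891)/(6.1493)] = 0.316·0.36143 = 0.11421 g/L.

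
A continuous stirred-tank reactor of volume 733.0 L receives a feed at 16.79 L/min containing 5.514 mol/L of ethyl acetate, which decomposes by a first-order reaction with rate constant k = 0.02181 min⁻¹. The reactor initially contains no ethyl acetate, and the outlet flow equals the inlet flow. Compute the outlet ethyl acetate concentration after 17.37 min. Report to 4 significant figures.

1.526 mol/L

Species balance: V dC/dt = Q C_in − Q C − k V C.
This is linear with rate a = Q/V + k = 0.0447159 min⁻¹.
C_ss = Q C_in/(Q + kV) = 2.82457 mol/L; C(t) = C_ss + (C₀ − C_ss) e^(−a t).
C(17.37) = 2.82457 + (-2.82457)·e^(−0.0447159·17.37) = 2.82457 + (-2.82457)·0.459915 = 1.52551 mol/L.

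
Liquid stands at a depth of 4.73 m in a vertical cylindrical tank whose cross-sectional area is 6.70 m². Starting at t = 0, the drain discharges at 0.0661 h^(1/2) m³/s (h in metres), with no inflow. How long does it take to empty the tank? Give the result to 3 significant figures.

With no inflow, A dh/dt = −0.0661 √h.
∫ h^(−1/2) dh = −(0.0661/A) ∫ dt, giving 2√h = 2√h₀ − (0.0661/A) t.
Set h = 0: 2√h₀ = (0.0661/A) t_empty ⇒ t_empty = 2A√h₀/0.0661.
t_empty = 2·6.70·√4.73/0.0661 = 13.400·2.1749/0.0661 = 440.89 s.

441 s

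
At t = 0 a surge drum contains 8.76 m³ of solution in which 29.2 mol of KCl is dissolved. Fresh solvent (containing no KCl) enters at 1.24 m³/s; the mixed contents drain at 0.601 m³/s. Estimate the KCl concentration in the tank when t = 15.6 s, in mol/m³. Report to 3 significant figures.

0.763 mol/m³

Let m(t) be the amount of KCl. Volume: V(t) = V₀ + (Q_in − Q_out) t = 8.76 + 0.63900 t; V(15.6) = 18.728 m³.
No KCl enters, so dm/dt = −Q_out · (m/V).
Separate: dm/m = −Q_out dt/V(t) ⇒ ln(m/m₀) = −(Q_out/(Q_in−Q_out)) ln(V/V₀).
m = m₀ (V₀/V)^(Q_out/(Q_in−Q_out)) = 29.2 × (8.76/18.728)^(0.94053) = 14.289 mol.
C = m/V = 14.289/18.728 = 0.76297 mol/m³.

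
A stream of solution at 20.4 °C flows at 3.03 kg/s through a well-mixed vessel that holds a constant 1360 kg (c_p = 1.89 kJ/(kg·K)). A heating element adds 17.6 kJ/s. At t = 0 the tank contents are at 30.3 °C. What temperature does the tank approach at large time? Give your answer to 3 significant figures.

23.5 °C

M c_p dT/dt = ṁ c_p (T_in − T) + Q̇.
At steady state dT/dt = 0 ⇒ T_ss = T_in + Q̇/(ṁ c_p) = 20.4 + 17.6/(3.03·1.89) = 23.473 °C.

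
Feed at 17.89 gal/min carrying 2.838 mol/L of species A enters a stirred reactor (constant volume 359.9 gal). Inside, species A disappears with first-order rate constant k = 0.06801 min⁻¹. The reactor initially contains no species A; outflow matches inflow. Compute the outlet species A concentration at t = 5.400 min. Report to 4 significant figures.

Species balance: V dC/dt = Q C_in − Q C − k V C.
This is linear with rate a = Q/V + k = 0.117718 min⁻¹.
C_ss = Q C_in/(Q + kV) = 1.19839 mol/L; C(t) = C_ss + (C₀ − C_ss) e^(−a t).
C(5.400) = 1.19839 + (-1.19839)·e^(−0.117718·5.400) = 1.19839 + (-1.19839)·0.529576 = 0.563750 mol/L.

0.5637 mol/L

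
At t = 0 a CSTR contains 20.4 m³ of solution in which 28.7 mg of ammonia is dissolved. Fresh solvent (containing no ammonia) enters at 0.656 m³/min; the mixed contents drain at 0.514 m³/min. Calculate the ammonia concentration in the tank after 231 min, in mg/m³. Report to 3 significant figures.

Let m(t) be the amount of ammonia. Volume: V(t) = V₀ + (Q_in − Q_out) t = 20.4 + 0.14200 t; V(231) = 53.202 m³.
Solute balance: dm/dt = 0 − Q_out C = −Q_out m/V(t).
Separate: dm/m = −Q_out dt/V(t) ⇒ ln(m/m₀) = −(Q_out/(Q_in−Q_out)) ln(V/V₀).
m = m₀ (V₀/V)^(Q_out/(Q_in−Q_out)) = 28.7 × (20.4/53.202)^(3.6197) = 0.89331 mg.
C = m/V = 0.89331/53.202 = 0.016791 mg/m³.

0.0168 mg/m³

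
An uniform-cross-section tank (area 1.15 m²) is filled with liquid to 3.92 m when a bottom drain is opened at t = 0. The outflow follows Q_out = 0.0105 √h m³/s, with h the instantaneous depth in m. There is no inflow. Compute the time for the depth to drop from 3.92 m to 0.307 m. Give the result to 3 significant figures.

A dh/dt = −Q_out = −0.0105 √h.
∫ h^(−1/2) dh = −(0.0105/A) ∫ dt, giving 2√h = 2√h₀ − (0.0105/A) t.
t = 2A(√h₀ − √h)/0.0105 = 2·1.15·(√3.92 − √0.307)/0.0105
  = 2.3000 × (1.9799 − 0.55408) / 0.0105 = 312.32 s.

312 s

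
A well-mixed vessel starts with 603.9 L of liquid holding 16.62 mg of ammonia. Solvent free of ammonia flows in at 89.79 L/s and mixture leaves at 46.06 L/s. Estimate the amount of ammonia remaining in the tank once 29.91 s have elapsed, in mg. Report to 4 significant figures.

4.937 mg

Total volume: dV/dt = Q_in − Q_out = 43.7300 L/s, so V(t) = 603.9 + 43.7300 t and V(29.91) = 1911.86 L.
Solute balance: dm/dt = 0 − Q_out C = −Q_out m/V(t).
Separate: dm/m = −Q_out dt/V(t) ⇒ ln(m/m₀) = −(Q_out/(Q_in−Q_out)) ln(V/V₀).
m = m₀ (V₀/V)^(Q_out/(Q_in−Q_out)) = 16.62 × (603.9/1911.86)^(1.05328) = 4.93710 mg.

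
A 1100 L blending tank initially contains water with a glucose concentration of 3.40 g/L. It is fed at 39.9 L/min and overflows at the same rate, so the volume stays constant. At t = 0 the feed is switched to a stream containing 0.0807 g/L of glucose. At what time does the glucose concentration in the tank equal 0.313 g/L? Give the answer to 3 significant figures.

Species balance: V dC/dt = Q(C_in − C) ⇒ τ = V/Q = 27.569 min.
C(t) = C_in + (C₀ − C_in) e^(−t/τ). Set C = 0.313 and solve for t:
e^(−t/τ) = (C − C_in)/(C₀ − C_in) = (0.313 − 0.0807)/(3.40 − 0.0807) = 0.069985
t = −τ ln(…) = 27.569 × 2.6595 = 73.319 min.

73.3 min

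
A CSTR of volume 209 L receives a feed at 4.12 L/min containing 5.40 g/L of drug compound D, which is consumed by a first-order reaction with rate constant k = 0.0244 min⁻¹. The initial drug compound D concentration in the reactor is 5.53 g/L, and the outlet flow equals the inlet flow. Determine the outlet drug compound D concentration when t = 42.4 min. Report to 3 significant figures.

V dC/dt = Q(C_in − C) − k V C.
dC/dt = (Q/V) C_in − (Q/V + k) C; effective rate a = Q/V + k = 0.019713 + 0.0244 = 0.044113 min⁻¹.
C_ss = Q C_in/(Q + kV) = 2.4131 g/L; C(t) = C_ss + (C₀ − C_ss) e^(−a t).
C(42.4) = 2.4131 + (3.1169)·e^(−0.044113·42.4) = 2.4131 + (3.1169)·0.15406 = 2.8933 g/L.

2.89 g/L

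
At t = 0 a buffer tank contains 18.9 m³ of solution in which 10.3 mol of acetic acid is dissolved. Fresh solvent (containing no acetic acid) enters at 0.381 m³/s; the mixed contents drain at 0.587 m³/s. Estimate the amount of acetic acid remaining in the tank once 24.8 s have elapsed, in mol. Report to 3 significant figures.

Total volume: dV/dt = Q_in − Q_out = -0.20600 m³/s, so V(t) = 18.9 − 0.20600 t and V(24.8) = 13.791 m³.
No acetic acid enters, so dm/dt = −Q_out · (m/V).
Separate: dm/m = −Q_out dt/V(t) ⇒ ln(m/m₀) = −(Q_out/(Q_in−Q_out)) ln(V/V₀).
m = m₀ (V₀/V)^(Q_out/(Q_in−Q_out)) = 10.3 × (18.9/13.791)^(-2.8495) = 4.1962 mol.

4.20 mol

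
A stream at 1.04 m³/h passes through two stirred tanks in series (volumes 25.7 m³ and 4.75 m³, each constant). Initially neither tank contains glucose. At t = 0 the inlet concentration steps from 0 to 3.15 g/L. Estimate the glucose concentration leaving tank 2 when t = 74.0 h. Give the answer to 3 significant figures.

2.96 g/L

Species balance on tank i: dCᵢ/dt = (Cᵢ₋₁ − Cᵢ)/τᵢ with τᵢ = Vᵢ/Q.
τ₁ = 25.7/1.04 = 24.712 h; τ₂ = 4.75/1.04 = 4.5673 h.
Tank 1: C₁ = C_in(1 − e^(−t/τ₁)). Tank 2 (τ₁ ≠ τ₂): C₂ = C_in[1 − (τ₁ e^(−t/τ₁) − τ₂ e^(−t/τ₂))/(τ₁ − τ₂)].
At t = 74.0: e^(−t/τ₁) = 0.050059, e^(−t/τ₂) = 9.1942e-08.
C₂ = 3.15·[1 − (24.712·0.050059 − 4.5673·9.1942e-08)/(20.144)] = 3.15·0.93859 = 2.9566 g/L.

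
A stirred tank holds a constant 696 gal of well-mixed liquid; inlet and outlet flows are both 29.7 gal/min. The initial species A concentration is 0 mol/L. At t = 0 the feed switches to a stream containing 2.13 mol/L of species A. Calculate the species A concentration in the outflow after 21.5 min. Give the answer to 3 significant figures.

1.28 mol/L

Species balance on the tank: V dC/dt = Q(C_in − C).
So dC/dt = (C_in − C)/τ with τ = V/Q = 696/29.7 = 23.434 min.
C approaches C_in exponentially: C(t) = C_in + (C₀ − C_in) e^(−t/τ).
C(21.5) = 2.13 + (0 − 2.13)·e^(−21.5/23.434) = 2.13 + (-2.1300)·0.39953 = 1.2790 mol/L.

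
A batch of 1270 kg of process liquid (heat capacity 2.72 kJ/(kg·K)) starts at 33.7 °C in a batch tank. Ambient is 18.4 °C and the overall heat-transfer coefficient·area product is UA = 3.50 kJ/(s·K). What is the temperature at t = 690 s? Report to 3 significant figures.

26.0 °C

Heat balance on the well-mixed liquid: M c_p dT/dt = −UA(T − T_amb).
dT/dt = (T_ss − T)/τ with T_ss = T_amb = 18.400 °C, τ = M c_p/UA = 1270·2.72/3.50 = 986.97 s.
Integrating: T(t) = T_ss + (T₀ − T_ss) e^(−t/τ).
T(690) = 18.400 + (15.300)·0.49703 = 26.005 °C.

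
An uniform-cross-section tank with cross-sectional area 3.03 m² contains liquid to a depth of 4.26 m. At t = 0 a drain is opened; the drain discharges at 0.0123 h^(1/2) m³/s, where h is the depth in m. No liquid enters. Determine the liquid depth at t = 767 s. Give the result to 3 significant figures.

0.257 m

Unsteady balance on liquid volume: A dh/dt = −0.0123 √h.
∫ h^(−1/2) dh = −(0.0123/A) ∫ dt, giving 2√h = 2√h₀ − (0.0123/A) t.
√h = √4.26 − 0.0123·767/(2·3.03) = 2.0640 − 1.5568 = 0.50719.
h = 0.50719² = 0.25725 m.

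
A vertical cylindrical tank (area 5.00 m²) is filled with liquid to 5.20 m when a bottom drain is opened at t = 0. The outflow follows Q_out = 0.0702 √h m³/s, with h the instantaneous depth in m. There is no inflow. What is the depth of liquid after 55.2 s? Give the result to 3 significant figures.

3.58 m

A dh/dt = −Q_out = −0.0702 √h.
This is separable: 2 d(√h)/dt = −0.0702/A, so √h = √h₀ − (0.0702/(2A)) t.
√h = √5.20 − 0.0702·55.2/(2·5.00) = 2.2804 − 0.38750 = 1.8928.
h = 1.8928² = 3.5829 m.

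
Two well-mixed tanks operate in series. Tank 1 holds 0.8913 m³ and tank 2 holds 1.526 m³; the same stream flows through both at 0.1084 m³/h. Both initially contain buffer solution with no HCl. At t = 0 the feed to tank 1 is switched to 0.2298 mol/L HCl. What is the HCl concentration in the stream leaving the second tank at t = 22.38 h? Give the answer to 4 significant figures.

0.1383 mol/L

Time constants: τᵢ = Vᵢ/Q for each well-mixed tank.
τ₁ = 0.8913/0.1084 = 8.22232 h; τ₂ = 1.526/0.1084 = 14.0775 h.
Tank 1: C₁ = C_in(1 − e^(−t/τ₁)). Tank 2 (τ₁ ≠ τ₂): C₂ = C_in[1 − (τ₁ e^(−t/τ₁) − τ₂ e^(−t/τ₂))/(τ₁ − τ₂)].
At t = 22.38: e^(−t/τ₁) = 0.0657525, e^(−t/τ₂) = 0.203972.
C₂ = 0.2298·[1 − (8.22232·0.0657525 − 14.0775·0.203972)/(-5.85517)] = 0.2298·0.601928 = 0.138323 mol/L.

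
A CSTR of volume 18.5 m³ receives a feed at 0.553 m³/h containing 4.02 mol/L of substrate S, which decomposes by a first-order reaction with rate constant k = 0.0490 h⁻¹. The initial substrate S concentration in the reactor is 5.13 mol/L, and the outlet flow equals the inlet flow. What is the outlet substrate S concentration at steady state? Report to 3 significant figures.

Accumulation = in − out − consumed: V dC/dt = Q C_in − Q C − k V C.
Steady state (dC/dt = 0): C_ss = Q C_in/(Q + kV) = C_in/(1 + kV/Q).
C_ss = 0.553·4.02/(0.553 + 0.0490·18.5) = 2.2231/1.4595 = 1.5232 mol/L.

1.52 mol/L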